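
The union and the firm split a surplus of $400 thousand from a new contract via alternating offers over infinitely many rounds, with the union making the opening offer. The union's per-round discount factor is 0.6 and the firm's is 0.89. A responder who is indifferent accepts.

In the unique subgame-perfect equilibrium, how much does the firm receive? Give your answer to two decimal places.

Let x be the union's share when the union proposes and y be the firm's share when the firm proposes.
The firm accepts iff offered ≥ 0.89·y, so x = 400 − 0.89y. Symmetrically y = 400 − 0.6x.
Substituting: x = 400 − 0.89(400 − 0.6x), giving x(1 − 0.6·0.89) = 400(1 − 0.89).
So x = 400 × 0.11 / 0.466 ≈ 94.4206, and the firm receives 400 − x ≈ 305.5794.

305.58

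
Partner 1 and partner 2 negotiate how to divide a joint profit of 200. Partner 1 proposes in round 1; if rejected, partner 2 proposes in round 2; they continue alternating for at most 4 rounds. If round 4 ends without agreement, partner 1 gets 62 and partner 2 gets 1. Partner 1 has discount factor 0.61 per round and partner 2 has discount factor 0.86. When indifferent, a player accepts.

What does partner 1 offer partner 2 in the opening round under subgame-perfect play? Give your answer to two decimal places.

129.34

By backward induction:
Round 4 (partner 2 proposes): partner 1 gets 62 if talks fail, so partner 2 offers 62 and keeps 138.
Round 3 (partner 1 proposes): partner 2 can get 138 next round, worth 0.86 × 138 = 118.68 now. Partner 1 offers 118.68 and keeps 200 − 118.68 = 81.32.
Round 2 (partner 2 proposes): partner 1 can get 81.32 next round, worth 0.61 × 81.32 = 49.6052 now. Partner 2 offers 49.6052 and keeps 200 − 49.6052 = 150.3948.
Round 1 (partner 1 proposes): partner 2 can get 150.3948 next round, worth 0.86 × 150.3948 = 129.339528 now. Partner 1 offers 129.339528 and keeps 200 − 129.339528 = 70.660472.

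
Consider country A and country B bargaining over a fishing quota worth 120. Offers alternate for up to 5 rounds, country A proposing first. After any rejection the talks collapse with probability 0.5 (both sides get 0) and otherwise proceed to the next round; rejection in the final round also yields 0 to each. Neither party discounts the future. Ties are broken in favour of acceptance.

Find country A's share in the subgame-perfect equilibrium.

82.5

Round 5 (country A proposes): rejection yields 0 for country B; country A offers 0 and keeps 120.
Round 4 (country B proposes): rejecting gives country A an expected 0.5 × 120 = 60; country B offers that and keeps 60.
Round 3 (country A proposes): rejecting gives country B an expected 0.5 × 60 = 30. Country A offers 30 and keeps 120 − 30 = 90.
Round 2 (country B proposes): rejecting gives country A an expected 0.5 × 90 = 45; country B offers that and keeps 75.
Round 1 (country A proposes): rejecting gives country B an expected 0.5 × 75 = 37.5, so country A offers 37.5, keeping 82.5.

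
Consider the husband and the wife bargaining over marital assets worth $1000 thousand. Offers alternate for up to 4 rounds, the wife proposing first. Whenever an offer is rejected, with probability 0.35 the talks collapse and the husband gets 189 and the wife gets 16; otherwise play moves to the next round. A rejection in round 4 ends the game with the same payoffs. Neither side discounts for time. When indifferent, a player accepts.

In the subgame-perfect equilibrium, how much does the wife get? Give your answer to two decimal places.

By backward induction:
Round 4 (the husband proposes): the wife gets 16 if talks fail, so the husband offers 16 and keeps 984.
Round 3 (the wife proposes): rejecting gives the husband an expected 0.65 × 984 + 0.35 × 189 = 705.75. The wife offers 705.75 and keeps 1000 − 705.75 = 294.25.
Round 2 (the husband proposes): rejecting gives the wife an expected 0.65 × 294.25 + 0.35 × 16 = 196.8625, so the husband offers 196.8625, keeping 803.1375.
Round 1 (the wife proposes): rejecting gives the husband an expected 0.65 × 803.1375 + 0.35 × 189 = 588.189375, so the wife offers 588.189375, keeping 411.810625.

411.81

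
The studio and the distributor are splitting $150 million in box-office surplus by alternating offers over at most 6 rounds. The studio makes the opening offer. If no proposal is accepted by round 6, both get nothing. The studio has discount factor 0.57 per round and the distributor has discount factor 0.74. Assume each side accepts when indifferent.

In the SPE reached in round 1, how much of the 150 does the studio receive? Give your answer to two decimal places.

62.39

Round 6 (the distributor proposes): the studio will accept anything ≥ 0, so the distributor offers 0 and keeps 150.
Round 5 (the studio proposes): the distributor can get 150 next round, worth 0.74 × 150 = 111 now. The studio offers 111 and keeps 150 − 111 = 39.
Round 4 (the distributor proposes): the studio can get 39 next round, worth 0.57 × 39 = 22.23 now, so the distributor offers 22.23, keeping 127.77.
Round 3 (the studio proposes): the distributor can get 127.77 next round, worth 0.74 × 127.77 = 94.5498 now, so the studio offers 94.5498, keeping 55.4502.
Round 2 (the distributor proposes): the studio can get 55.4502 next round, worth 0.57 × 55.4502 = 31.606614 now; the distributor offers that and keeps 118.393386.
Round 1 (the studio proposes): the distributor can get 118.393386 next round, worth 0.74 × 118.393386 = 87.61110564 now, so the studio offers 87.61110564, keeping 62.38889436.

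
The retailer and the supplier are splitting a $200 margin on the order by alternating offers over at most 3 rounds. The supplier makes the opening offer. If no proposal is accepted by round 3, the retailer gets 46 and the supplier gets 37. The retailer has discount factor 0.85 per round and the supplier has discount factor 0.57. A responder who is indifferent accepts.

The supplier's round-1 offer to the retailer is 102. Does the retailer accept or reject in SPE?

Accept

Work out the retailer's continuation value if the offer is rejected.
Round 3 (the supplier proposes): the retailer gets 46 if talks fail, so the supplier offers 46 and keeps 154.
Round 2 (the retailer proposes): the supplier can get 154 next round, worth 0.57 × 154 = 87.78 now; the retailer offers that and keeps 112.22.
So by rejecting in round 1, the retailer gets 112.22 next round, worth 0.85 × 112.22 = 95.387 now.
Offer 102 ≥ 95.387, so the retailer accepts.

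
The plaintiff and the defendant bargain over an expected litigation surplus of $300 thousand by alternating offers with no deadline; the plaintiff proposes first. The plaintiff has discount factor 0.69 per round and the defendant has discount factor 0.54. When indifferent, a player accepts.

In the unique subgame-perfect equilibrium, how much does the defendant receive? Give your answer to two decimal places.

When the plaintiff proposes, the defendant accepts any offer worth at least 0.54 times what the defendant would get by proposing next round; and vice versa.
This gives x = 300 − 0.54y and y = 300 − 0.69x, where x and y are each side's share when it proposes.
Hence (1 − 0.54·0.69)x = 300(1 − 0.54), i.e. 0.6274·x = 138.
x ≈ 219.9554; the defendant's share is 300 − x ≈ 80.0446.

80.04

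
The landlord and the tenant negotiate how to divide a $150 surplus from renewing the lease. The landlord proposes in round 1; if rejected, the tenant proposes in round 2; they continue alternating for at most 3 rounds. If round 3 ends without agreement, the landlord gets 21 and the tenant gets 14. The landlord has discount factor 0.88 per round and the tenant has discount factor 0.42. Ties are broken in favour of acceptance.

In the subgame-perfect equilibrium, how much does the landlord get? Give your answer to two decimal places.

Round 3 (the landlord proposes): the tenant gets 14 if talks fail, so the landlord offers 14 and keeps 136.
Round 2 (the tenant proposes): the landlord can get 136 next round, worth 0.88 × 136 = 119.68 now, so the tenant offers 119.68, keeping 30.32.
Round 1 (the landlord proposes): the tenant can get 30.32 next round, worth 0.42 × 30.32 = 12.7344 now; the landlord offers that and keeps 137.2656.

137.27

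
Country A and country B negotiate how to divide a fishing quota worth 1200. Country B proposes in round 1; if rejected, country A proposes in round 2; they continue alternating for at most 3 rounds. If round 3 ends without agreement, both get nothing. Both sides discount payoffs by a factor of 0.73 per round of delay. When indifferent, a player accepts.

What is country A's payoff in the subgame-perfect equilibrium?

236.52

Round 3 (country B proposes): rejection yields 0 for country A; country B offers 0 and keeps 1200.
Round 2 (country A proposes): country B can get 1200 next round, worth 0.73 × 1200 = 876 now, so country A offers 876, keeping 324.
Round 1 (country B proposes): country A can get 324 next round, worth 0.73 × 324 = 236.52 now; country B offers that and keeps 963.48.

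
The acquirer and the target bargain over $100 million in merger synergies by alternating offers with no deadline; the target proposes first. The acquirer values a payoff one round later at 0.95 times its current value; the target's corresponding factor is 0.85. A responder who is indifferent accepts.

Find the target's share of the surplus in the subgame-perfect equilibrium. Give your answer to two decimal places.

25.97

In a stationary SPE each proposer offers the other exactly their discounted continuation value.
If the target keeps x when proposing and the acquirer keeps y when proposing, then x = 100 − 0.95y and y = 100 − 0.85x.
Solving: x = 100(1 − 0.95) / (1 − 0.85·0.95) = 5 / 0.1925 ≈ 25.9740.
The acquirer gets 100 − 25.9740 ≈ 74.0260.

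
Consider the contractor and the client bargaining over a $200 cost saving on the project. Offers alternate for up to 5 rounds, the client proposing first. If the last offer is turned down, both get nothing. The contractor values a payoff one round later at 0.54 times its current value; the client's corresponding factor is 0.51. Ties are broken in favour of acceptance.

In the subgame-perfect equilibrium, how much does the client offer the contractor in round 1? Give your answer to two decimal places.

67.49

Solve by backward induction from round 5.
Round 5 (the client proposes): rejection yields 0 for the contractor; the client offers 0 and keeps 200.
Round 4 (the contractor proposes): the client can get 200 next round, worth 0.51 × 200 = 102 now, so the contractor offers 102, keeping 98.
Round 3 (the client proposes): the contractor can get 98 next round, worth 0.54 × 98 = 52.92 now. The client offers 52.92 and keeps 200 − 52.92 = 147.08.
Round 2 (the contractor proposes): the client can get 147.08 next round, worth 0.51 × 147.08 = 75.0108 now, so the contractor offers 75.0108, keeping 124.9892.
Round 1 (the client proposes): the contractor can get 124.9892 next round, worth 0.54 × 124.9892 = 67.494168 now. The client offers 67.494168 and keeps 200 − 67.494168 = 132.505832.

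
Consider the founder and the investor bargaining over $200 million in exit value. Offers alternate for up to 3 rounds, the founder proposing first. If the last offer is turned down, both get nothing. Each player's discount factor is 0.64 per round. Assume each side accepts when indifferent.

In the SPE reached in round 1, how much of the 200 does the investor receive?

By backward induction:
Round 3 (the founder proposes): the investor will accept anything ≥ 0, so the founder offers 0 and keeps 200.
Round 2 (the investor proposes): the founder can get 200 next round, worth 0.64 × 200 = 128 now, so the investor offers 128, keeping 72.
Round 1 (the founder proposes): the investor can get 72 next round, worth 0.64 × 72 = 46.08 now. The founder offers 46.08 and keeps 200 − 46.08 = 153.92.

46.08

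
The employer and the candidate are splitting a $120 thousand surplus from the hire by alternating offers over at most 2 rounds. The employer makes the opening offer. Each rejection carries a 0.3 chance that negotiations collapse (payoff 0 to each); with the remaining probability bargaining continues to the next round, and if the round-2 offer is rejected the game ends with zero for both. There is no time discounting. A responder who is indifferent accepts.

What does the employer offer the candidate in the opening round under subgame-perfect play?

84

Round 2 (the candidate proposes): rejection yields 0 for the employer; the candidate offers 0 and keeps 120.
Round 1 (the employer proposes): rejecting gives the candidate an expected 0.7 × 120 = 84; the employer offers that and keeps 36.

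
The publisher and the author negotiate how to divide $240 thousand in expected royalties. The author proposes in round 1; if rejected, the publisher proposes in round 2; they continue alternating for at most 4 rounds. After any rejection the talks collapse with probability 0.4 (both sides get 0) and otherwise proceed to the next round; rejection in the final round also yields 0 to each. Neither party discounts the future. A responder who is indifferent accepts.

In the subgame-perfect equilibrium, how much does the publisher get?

109.44

Round 4 (the publisher proposes): the author will accept anything ≥ 0, so the publisher offers 0 and keeps 240.
Round 3 (the author proposes): rejecting gives the publisher an expected 0.6 × 240 = 144. The author offers 144 and keeps 240 − 144 = 96.
Round 2 (the publisher proposes): rejecting gives the author an expected 0.6 × 96 = 57.6; the publisher offers that and keeps 182.4.
Round 1 (the author proposes): rejecting gives the publisher an expected 0.6 × 182.4 = 109.44, so the author offers 109.44, keeping 130.56.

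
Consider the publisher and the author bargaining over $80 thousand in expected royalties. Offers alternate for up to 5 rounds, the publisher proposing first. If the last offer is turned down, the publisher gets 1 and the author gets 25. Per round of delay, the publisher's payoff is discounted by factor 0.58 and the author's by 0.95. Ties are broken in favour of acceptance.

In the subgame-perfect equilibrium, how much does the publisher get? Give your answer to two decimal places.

22.90

Solve by backward induction from round 5.
Round 5 (the publisher proposes): the author gets 25 if talks fail, so the publisher offers 25 and keeps 55.
Round 4 (the author proposes): the publisher can get 55 next round, worth 0.58 × 55 = 31.9 now; the author offers that and keeps 48.1.
Round 3 (the publisher proposes): the author can get 48.1 next round, worth 0.95 × 48.1 = 45.695 now. The publisher offers 45.695 and keeps 80 − 45.695 = 34.305.
Round 2 (the author proposes): the publisher can get 34.305 next round, worth 0.58 × 34.305 = 19.8969 now, so the author offers 19.8969, keeping 60.1031.
Round 1 (the publisher proposes): the author can get 60.1031 next round, worth 0.95 × 60.1031 = 57.097945 now, so the publisher offers 57.097945, keeping 22.902055.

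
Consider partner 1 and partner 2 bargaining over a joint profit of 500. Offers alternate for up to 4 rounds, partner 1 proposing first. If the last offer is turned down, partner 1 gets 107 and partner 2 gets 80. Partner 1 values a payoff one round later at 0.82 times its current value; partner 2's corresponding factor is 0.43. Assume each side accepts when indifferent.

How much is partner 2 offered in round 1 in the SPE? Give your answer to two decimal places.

Round 4 (partner 2 proposes): partner 1 gets 107 if talks fail, so partner 2 offers 107 and keeps 393.
Round 3 (partner 1 proposes): partner 2 can get 393 next round, worth 0.43 × 393 = 168.99 now; partner 1 offers that and keeps 331.01.
Round 2 (partner 2 proposes): partner 1 can get 331.01 next round, worth 0.82 × 331.01 = 271.4282 now; partner 2 offers that and keeps 228.5718.
Round 1 (partner 1 proposes): partner 2 can get 228.5718 next round, worth 0.43 × 228.5718 = 98.285874 now, so partner 1 offers 98.285874, keeping 401.714126.

98.29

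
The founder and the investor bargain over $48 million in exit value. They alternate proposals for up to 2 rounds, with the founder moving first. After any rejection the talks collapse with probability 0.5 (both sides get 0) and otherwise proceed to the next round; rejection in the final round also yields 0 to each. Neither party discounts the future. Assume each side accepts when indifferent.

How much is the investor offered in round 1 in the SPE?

Round 2 (the investor proposes): rejection yields 0 for the founder; the investor offers 0 and keeps 48.
Round 1 (the founder proposes): rejecting gives the investor an expected 0.5 × 48 = 24. The founder offers 24 and keeps 48 − 24 = 24.

24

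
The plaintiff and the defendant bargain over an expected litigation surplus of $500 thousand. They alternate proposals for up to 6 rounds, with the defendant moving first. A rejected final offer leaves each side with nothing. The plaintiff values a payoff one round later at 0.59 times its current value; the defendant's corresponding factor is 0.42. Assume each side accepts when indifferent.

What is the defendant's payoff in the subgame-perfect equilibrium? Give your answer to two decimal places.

268.39

By backward induction:
Round 6 (the plaintiff proposes): rejection yields 0 for the defendant; the plaintiff offers 0 and keeps 500.
Round 5 (the defendant proposes): the plaintiff can get 500 next round, worth 0.59 × 500 = 295 now. The defendant offers 295 and keeps 500 − 295 = 205.
Round 4 (the plaintiff proposes): the defendant can get 205 next round, worth 0.42 × 205 = 86.1 now, so the plaintiff offers 86.1, keeping 413.9.
Round 3 (the defendant proposes): the plaintiff can get 413.9 next round, worth 0.59 × 413.9 = 244.201 now; the defendant offers that and keeps 255.799.
Round 2 (the plaintiff proposes): the defendant can get 255.799 next round, worth 0.42 × 255.799 = 107.43558 now. The plaintiff offers 107.43558 and keeps 500 − 107.43558 = 392.56442.
Round 1 (the defendant proposes): the plaintiff can get 392.56442 next round, worth 0.59 × 392.56442 = 231.6130078 now; the defendant offers that and keeps 268.3869922.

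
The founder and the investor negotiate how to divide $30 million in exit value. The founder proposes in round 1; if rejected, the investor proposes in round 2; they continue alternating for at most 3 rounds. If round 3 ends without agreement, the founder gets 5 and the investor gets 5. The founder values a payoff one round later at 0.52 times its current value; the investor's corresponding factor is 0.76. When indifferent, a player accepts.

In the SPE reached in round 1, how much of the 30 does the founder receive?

17.08

Solve by backward induction from round 3.
Round 3 (the founder proposes): the investor gets 5 if talks fail, so the founder offers 5 and keeps 25.
Round 2 (the investor proposes): the founder can get 25 next round, worth 0.52 × 25 = 13 now; the investor offers that and keeps 17.
Round 1 (the founder proposes): the investor can get 17 next round, worth 0.76 × 17 = 12.92 now. The founder offers 12.92 and keeps 30 − 12.92 = 17.08.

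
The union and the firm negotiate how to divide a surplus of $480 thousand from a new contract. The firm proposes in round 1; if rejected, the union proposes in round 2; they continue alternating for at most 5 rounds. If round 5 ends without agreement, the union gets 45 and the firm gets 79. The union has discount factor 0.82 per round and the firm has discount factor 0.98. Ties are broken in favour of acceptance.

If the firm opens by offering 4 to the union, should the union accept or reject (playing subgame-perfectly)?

Round 5 (the firm proposes): the union gets 45 if talks fail, so the firm offers 45 and keeps 435.
Round 4 (the union proposes): the firm can get 435 next round, worth 0.98 × 435 = 426.3 now. The union offers 426.3 and keeps 480 − 426.3 = 53.7.
Round 3 (the firm proposes): the union can get 53.7 next round, worth 0.82 × 53.7 = 44.034 now; the firm offers that and keeps 435.966.
Round 2 (the union proposes): the firm can get 435.966 next round, worth 0.98 × 435.966 = 427.24668 now, so the union offers 427.24668, keeping 52.75332.
So by rejecting in round 1, the union gets 52.75332 next round, worth 0.82 × 52.75332 = 43.2577224 now.
Offer 4 < 43.2577224, so the union rejects.

Reject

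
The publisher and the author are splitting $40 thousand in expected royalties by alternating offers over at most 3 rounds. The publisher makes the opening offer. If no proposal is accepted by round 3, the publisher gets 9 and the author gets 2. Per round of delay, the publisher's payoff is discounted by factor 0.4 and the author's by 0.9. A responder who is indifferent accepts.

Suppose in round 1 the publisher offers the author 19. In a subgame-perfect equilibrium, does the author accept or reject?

Reject

Round 3 (the publisher proposes): the author gets 2 if talks fail, so the publisher offers 2 and keeps 38.
Round 2 (the author proposes): the publisher can get 38 next round, worth 0.4 × 38 = 15.2 now, so the author offers 15.2, keeping 24.8.
So by rejecting in round 1, the author gets 24.8 next round, worth 0.9 × 24.8 = 22.32 now.
Offer 19 < 22.32, so the author rejects.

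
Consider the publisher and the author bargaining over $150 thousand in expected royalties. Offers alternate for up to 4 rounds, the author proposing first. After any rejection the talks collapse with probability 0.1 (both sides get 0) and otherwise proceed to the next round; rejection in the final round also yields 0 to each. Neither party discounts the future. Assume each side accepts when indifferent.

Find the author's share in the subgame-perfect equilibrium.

27.15

By backward induction:
Round 4 (the publisher proposes): the author will accept anything ≥ 0, so the publisher offers 0 and keeps 150.
Round 3 (the author proposes): rejecting gives the publisher an expected 0.9 × 150 = 135, so the author offers 135, keeping 15.
Round 2 (the publisher proposes): rejecting gives the author an expected 0.9 × 15 = 13.5; the publisher offers that and keeps 136.5.
Round 1 (the author proposes): rejecting gives the publisher an expected 0.9 × 136.5 = 122.85, so the author offers 122.85, keeping 27.15.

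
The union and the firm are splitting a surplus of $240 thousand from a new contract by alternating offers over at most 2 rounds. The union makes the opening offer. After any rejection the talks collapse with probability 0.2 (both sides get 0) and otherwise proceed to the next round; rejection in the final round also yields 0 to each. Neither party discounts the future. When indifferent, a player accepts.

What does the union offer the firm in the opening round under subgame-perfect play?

Round 2 (the firm proposes): the union will accept anything ≥ 0, so the firm offers 0 and keeps 240.
Round 1 (the union proposes): rejecting gives the firm an expected 0.8 × 240 = 192, so the union offers 192, keeping 48.

192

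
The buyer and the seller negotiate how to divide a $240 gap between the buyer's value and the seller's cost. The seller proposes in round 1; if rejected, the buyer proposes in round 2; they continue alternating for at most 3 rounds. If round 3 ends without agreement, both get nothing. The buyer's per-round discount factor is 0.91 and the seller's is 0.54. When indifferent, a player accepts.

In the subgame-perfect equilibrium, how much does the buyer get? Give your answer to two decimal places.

Round 3 (the seller proposes): the buyer will accept anything ≥ 0, so the seller offers 0 and keeps 240.
Round 2 (the buyer proposes): the seller can get 240 next round, worth 0.54 × 240 = 129.6 now. The buyer offers 129.6 and keeps 240 − 129.6 = 110.4.
Round 1 (the seller proposes): the buyer can get 110.4 next round, worth 0.91 × 110.4 = 100.464 now. The seller offers 100.464 and keeps 240 − 100.464 = 139.536.

100.46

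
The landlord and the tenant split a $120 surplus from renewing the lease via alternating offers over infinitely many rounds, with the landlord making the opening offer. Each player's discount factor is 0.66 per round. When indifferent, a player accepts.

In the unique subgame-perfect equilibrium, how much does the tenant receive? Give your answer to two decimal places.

47.71

When the landlord proposes, the tenant accepts any offer worth at least 0.66 times what the tenant would get by proposing next round; and vice versa.
This gives x = 120 − 0.66y and y = 120 − 0.66x, where x and y are each side's share when it proposes.
Hence (1 − 0.66·0.66)x = 120(1 − 0.66), i.e. 0.5644·x = 40.8.
x ≈ 72.2892; the tenant's share is 120 − x ≈ 47.7108.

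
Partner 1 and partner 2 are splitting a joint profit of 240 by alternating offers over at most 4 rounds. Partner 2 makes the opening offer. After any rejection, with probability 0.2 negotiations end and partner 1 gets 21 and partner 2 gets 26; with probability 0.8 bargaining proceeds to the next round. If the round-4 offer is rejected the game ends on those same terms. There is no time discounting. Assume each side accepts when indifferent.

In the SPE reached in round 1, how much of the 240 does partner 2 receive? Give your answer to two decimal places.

89.30

By backward induction:
Round 4 (partner 1 proposes): partner 2 gets 26 if talks fail, so partner 1 offers 26 and keeps 214.
Round 3 (partner 2 proposes): rejecting gives partner 1 an expected 0.8 × 214 + 0.2 × 21 = 175.4. Partner 2 offers 175.4 and keeps 240 − 175.4 = 64.6.
Round 2 (partner 1 proposes): rejecting gives partner 2 an expected 0.8 × 64.6 + 0.2 × 26 = 56.88; partner 1 offers that and keeps 183.12.
Round 1 (partner 2 proposes): rejecting gives partner 1 an expected 0.8 × 183.12 + 0.2 × 21 = 150.696, so partner 2 offers 150.696, keeping 89.304.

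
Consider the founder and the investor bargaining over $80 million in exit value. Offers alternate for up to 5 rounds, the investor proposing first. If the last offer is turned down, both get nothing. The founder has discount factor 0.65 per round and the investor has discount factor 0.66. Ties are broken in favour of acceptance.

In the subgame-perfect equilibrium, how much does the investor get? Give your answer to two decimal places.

54.74

Round 5 (the investor proposes): rejection yields 0 for the founder; the investor offers 0 and keeps 80.
Round 4 (the founder proposes): the investor can get 80 next round, worth 0.66 × 80 = 52.8 now, so the founder offers 52.8, keeping 27.2.
Round 3 (the investor proposes): the founder can get 27.2 next round, worth 0.65 × 27.2 = 17.68 now. The investor offers 17.68 and keeps 80 − 17.68 = 62.32.
Round 2 (the founder proposes): the investor can get 62.32 next round, worth 0.66 × 62.32 = 41.1312 now. The founder offers 41.1312 and keeps 80 − 41.1312 = 38.8688.
Round 1 (the investor proposes): the founder can get 38.8688 next round, worth 0.65 × 38.8688 = 25.26472 now, so the investor offers 25.26472, keeping 54.73528.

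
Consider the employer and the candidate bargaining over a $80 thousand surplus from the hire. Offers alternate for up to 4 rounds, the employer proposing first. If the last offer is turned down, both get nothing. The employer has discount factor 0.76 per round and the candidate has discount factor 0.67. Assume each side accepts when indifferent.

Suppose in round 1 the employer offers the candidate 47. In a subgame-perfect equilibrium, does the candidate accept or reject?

Work out the candidate's continuation value if the offer is rejected.
Round 4 (the candidate proposes): rejection yields 0 for the employer; the candidate offers 0 and keeps 80.
Round 3 (the employer proposes): the candidate can get 80 next round, worth 0.67 × 80 = 53.6 now. The employer offers 53.6 and keeps 80 − 53.6 = 26.4.
Round 2 (the candidate proposes): the employer can get 26.4 next round, worth 0.76 × 26.4 = 20.064 now, so the candidate offers 20.064, keeping 59.936.
So by rejecting in round 1, the candidate gets 59.936 next round, worth 0.67 × 59.936 = 40.15712 now.
Offer 47 ≥ 40.15712, so the candidate accepts.

Accept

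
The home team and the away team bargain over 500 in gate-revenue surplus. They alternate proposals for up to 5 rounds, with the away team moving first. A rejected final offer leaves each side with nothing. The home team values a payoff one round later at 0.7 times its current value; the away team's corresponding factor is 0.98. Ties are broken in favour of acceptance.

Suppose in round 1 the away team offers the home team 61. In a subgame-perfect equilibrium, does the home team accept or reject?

Accept

Round 5 (the away team proposes): the home team will accept anything ≥ 0, so the away team offers 0 and keeps 500.
Round 4 (the home team proposes): the away team can get 500 next round, worth 0.98 × 500 = 490 now; the home team offers that and keeps 10.
Round 3 (the away team proposes): the home team can get 10 next round, worth 0.7 × 10 = 7 now, so the away team offers 7, keeping 493.
Round 2 (the home team proposes): the away team can get 493 next round, worth 0.98 × 493 = 483.14 now, so the home team offers 483.14, keeping 16.86.
So by rejecting in round 1, the home team gets 16.86 next round, worth 0.7 × 16.86 = 11.802 now.
Offer 61 ≥ 11.802, so the home team accepts.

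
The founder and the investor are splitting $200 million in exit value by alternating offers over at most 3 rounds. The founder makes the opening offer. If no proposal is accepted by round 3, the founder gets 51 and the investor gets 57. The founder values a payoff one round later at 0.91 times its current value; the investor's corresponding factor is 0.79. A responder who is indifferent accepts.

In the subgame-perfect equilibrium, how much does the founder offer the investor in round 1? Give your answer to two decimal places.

Round 3 (the founder proposes): the investor gets 57 if talks fail, so the founder offers 57 and keeps 143.
Round 2 (the investor proposes): the founder can get 143 next round, worth 0.91 × 143 = 130.13 now. The investor offers 130.13 and keeps 200 − 130.13 = 69.87.
Round 1 (the founder proposes): the investor can get 69.87 next round, worth 0.79 × 69.87 = 55.1973 now; the founder offers that and keeps 144.8027.

55.20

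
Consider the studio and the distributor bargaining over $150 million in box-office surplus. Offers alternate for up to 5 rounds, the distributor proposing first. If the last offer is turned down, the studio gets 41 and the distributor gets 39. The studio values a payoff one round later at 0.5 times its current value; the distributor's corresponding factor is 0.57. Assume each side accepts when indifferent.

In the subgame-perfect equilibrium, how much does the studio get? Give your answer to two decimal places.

By backward induction:
Round 5 (the distributor proposes): the studio gets 41 if talks fail, so the distributor offers 41 and keeps 109.
Round 4 (the studio proposes): the distributor can get 109 next round, worth 0.57 × 109 = 62.13 now; the studio offers that and keeps 87.87.
Round 3 (the distributor proposes): the studio can get 87.87 next round, worth 0.5 × 87.87 = 43.935 now, so the distributor offers 43.935, keeping 106.065.
Round 2 (the studio proposes): the distributor can get 106.065 next round, worth 0.57 × 106.065 = 60.45705 now; the studio offers that and keeps 89.54295.
Round 1 (the distributor proposes): the studio can get 89.54295 next round, worth 0.5 × 89.54295 = 44.771475 now; the distributor offers that and keeps 105.228525.

44.77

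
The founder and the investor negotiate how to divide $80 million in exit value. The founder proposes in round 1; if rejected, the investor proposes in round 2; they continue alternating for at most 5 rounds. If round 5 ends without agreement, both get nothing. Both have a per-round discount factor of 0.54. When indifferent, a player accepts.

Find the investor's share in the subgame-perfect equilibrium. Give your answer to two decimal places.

25.67

Round 5 (the founder proposes): rejection yields 0 for the investor; the founder offers 0 and keeps 80.
Round 4 (the investor proposes): the founder can get 80 next round, worth 0.54 × 80 = 43.2 now. The investor offers 43.2 and keeps 80 − 43.2 = 36.8.
Round 3 (the founder proposes): the investor can get 36.8 next round, worth 0.54 × 36.8 = 19.872 now, so the founder offers 19.872, keeping 60.128.
Round 2 (the investor proposes): the founder can get 60.128 next round, worth 0.54 × 60.128 = 32.46912 now. The investor offers 32.46912 and keeps 80 − 32.46912 = 47.53088.
Round 1 (the founder proposes): the investor can get 47.53088 next round, worth 0.54 × 47.53088 = 25.6666752 now. The founder offers 25.6666752 and keeps 80 − 25.6666752 = 54.3333248.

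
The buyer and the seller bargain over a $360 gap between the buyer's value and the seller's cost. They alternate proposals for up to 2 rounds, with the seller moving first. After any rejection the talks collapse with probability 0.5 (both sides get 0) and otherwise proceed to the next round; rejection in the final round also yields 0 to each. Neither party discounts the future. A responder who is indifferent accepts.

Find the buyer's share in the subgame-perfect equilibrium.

180

Round 2 (the buyer proposes): the seller will accept anything ≥ 0, so the buyer offers 0 and keeps 360.
Round 1 (the seller proposes): rejecting gives the buyer an expected 0.5 × 360 = 180, so the seller offers 180, keeping 180.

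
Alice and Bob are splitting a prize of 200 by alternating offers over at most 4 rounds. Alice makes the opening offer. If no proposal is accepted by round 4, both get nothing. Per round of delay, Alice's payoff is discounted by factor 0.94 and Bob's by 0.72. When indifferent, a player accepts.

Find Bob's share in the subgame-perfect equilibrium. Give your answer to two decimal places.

106.10

Round 4 (Bob proposes): rejection yields 0 for Alice; Bob offers 0 and keeps 200.
Round 3 (Alice proposes): Bob can get 200 next round, worth 0.72 × 200 = 144 now, so Alice offers 144, keeping 56.
Round 2 (Bob proposes): Alice can get 56 next round, worth 0.94 × 56 = 52.64 now, so Bob offers 52.64, keeping 147.36.
Round 1 (Alice proposes): Bob can get 147.36 next round, worth 0.72 × 147.36 = 106.0992 now. Alice offers 106.0992 and keeps 200 − 106.0992 = 93.9008.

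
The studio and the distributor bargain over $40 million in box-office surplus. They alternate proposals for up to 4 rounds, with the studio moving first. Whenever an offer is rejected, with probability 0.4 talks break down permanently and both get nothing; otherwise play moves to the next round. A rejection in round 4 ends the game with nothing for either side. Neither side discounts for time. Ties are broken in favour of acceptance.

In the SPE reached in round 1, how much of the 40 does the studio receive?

21.76

By backward induction:
Round 4 (the distributor proposes): the studio will accept anything ≥ 0, so the distributor offers 0 and keeps 40.
Round 3 (the studio proposes): rejecting gives the distributor an expected 0.6 × 40 = 24, so the studio offers 24, keeping 16.
Round 2 (the distributor proposes): rejecting gives the studio an expected 0.6 × 16 = 9.6, so the distributor offers 9.6, keeping 30.4.
Round 1 (the studio proposes): rejecting gives the distributor an expected 0.6 × 30.4 = 18.24; the studio offers that and keeps 21.76.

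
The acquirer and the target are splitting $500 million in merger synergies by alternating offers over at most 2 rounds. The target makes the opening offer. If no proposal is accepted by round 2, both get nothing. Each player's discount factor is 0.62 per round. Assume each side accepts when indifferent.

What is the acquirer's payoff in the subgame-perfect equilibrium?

Round 2 (the acquirer proposes): rejection yields 0 for the target; the acquirer offers 0 and keeps 500.
Round 1 (the target proposes): the acquirer can get 500 next round, worth 0.62 × 500 = 310 now. The target offers 310 and keeps 500 − 310 = 190.

310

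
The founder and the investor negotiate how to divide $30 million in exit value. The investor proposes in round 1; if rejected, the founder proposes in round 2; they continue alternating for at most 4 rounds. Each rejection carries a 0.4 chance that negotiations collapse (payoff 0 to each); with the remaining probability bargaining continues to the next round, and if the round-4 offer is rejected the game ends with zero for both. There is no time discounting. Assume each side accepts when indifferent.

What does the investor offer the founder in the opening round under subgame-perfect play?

13.68

By backward induction:
Round 4 (the founder proposes): rejection yields 0 for the investor; the founder offers 0 and keeps 30.
Round 3 (the investor proposes): rejecting gives the founder an expected 0.6 × 30 = 18. The investor offers 18 and keeps 30 − 18 = 12.
Round 2 (the founder proposes): rejecting gives the investor an expected 0.6 × 12 = 7.2; the founder offers that and keeps 22.8.
Round 1 (the investor proposes): rejecting gives the founder an expected 0.6 × 22.8 = 13.68; the investor offers that and keeps 16.32.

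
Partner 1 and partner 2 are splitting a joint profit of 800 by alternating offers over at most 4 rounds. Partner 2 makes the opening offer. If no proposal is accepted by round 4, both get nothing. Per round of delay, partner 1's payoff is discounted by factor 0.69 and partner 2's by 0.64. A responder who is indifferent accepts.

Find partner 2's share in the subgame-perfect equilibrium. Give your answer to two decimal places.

357.52

Round 4 (partner 1 proposes): partner 2 will accept anything ≥ 0, so partner 1 offers 0 and keeps 800.
Round 3 (partner 2 proposes): partner 1 can get 800 next round, worth 0.69 × 800 = 552 now, so partner 2 offers 552, keeping 248.
Round 2 (partner 1 proposes): partner 2 can get 248 next round, worth 0.64 × 248 = 158.72 now. Partner 1 offers 158.72 and keeps 800 − 158.72 = 641.28.
Round 1 (partner 2 proposes): partner 1 can get 641.28 next round, worth 0.69 × 641.28 = 442.4832 now. Partner 2 offers 442.4832 and keeps 800 − 442.4832 = 357.5168.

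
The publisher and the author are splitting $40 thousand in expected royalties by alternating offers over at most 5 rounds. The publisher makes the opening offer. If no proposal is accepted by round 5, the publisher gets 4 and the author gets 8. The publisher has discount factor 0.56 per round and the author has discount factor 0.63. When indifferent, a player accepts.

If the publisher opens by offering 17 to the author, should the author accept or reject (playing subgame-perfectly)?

Accept

Round 5 (the publisher proposes): the author gets 8 if talks fail, so the publisher offers 8 and keeps 32.
Round 4 (the author proposes): the publisher can get 32 next round, worth 0.56 × 32 = 17.92 now. The author offers 17.92 and keeps 40 − 17.92 = 22.08.
Round 3 (the publisher proposes): the author can get 22.08 next round, worth 0.63 × 22.08 = 13.9104 now, so the publisher offers 13.9104, keeping 26.0896.
Round 2 (the author proposes): the publisher can get 26.0896 next round, worth 0.56 × 26.0896 = 14.610176 now, so the author offers 14.610176, keeping 25.389824.
So by rejecting in round 1, the author gets 25.389824 next round, worth 0.63 × 25.389824 = 15.99558912 now.
Offer 17 ≥ 15.99558912, so the author accepts.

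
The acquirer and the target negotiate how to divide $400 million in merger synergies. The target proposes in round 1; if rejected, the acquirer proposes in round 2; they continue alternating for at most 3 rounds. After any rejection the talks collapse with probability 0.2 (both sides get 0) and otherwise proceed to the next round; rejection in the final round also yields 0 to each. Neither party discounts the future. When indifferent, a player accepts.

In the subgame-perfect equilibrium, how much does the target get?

Round 3 (the target proposes): rejection yields 0 for the acquirer; the target offers 0 and keeps 400.
Round 2 (the acquirer proposes): rejecting gives the target an expected 0.8 × 400 = 320; the acquirer offers that and keeps 80.
Round 1 (the target proposes): rejecting gives the acquirer an expected 0.8 × 80 = 64. The target offers 64 and keeps 400 − 64 = 336.

336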